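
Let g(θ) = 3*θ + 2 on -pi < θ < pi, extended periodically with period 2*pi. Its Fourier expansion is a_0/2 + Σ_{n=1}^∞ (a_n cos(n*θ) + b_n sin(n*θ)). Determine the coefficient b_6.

-1

b_6 = 1/pi ∫_{-pi}^{pi} g(θ) sin(6*θ) dθ.
Integrating by parts (boundary term plus one more integral), an antiderivative of (3*θ + 2) sin(6*θ) is -θ*cos(6*θ)/2 + sin(6*θ)/12 - cos(6*θ)/3; evaluating from -pi to pi: ∫_{-pi}^{pi} (3*θ + 2) sin(6*θ) dθ = (-pi/2 - 1/3) - (-1/3 + pi/2) = -pi.
Hence b_6 = (1/pi)·(-pi) = -1.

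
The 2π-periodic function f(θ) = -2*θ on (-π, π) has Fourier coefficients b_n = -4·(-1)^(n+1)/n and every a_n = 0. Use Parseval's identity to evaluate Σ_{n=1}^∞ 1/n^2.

Parseval: Σ b_n^2 = (1/π) ∫_{-π}^{π} f(θ)^2 dθ = 8*pi**2/3.
Σ b_n^2 = Σ 16/n^2, so Σ 1/n^2 = (8*pi**2/3)/16 = pi**2/6.

pi**2/6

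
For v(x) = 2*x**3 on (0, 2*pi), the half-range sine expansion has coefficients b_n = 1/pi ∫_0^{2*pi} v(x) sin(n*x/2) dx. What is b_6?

b_6 = 1/pi ∫_0^{2*pi} (2*x**3) sin(3*x) dx.
Integrating by parts three times (tabular method), an antiderivative of (2*x**3) sin(3*x) is -2*x**3*cos(3*x)/3 + 2*x**2*sin(3*x)/3 + 4*x*cos(3*x)/9 - 4*sin(3*x)/27; evaluating from 0 to 2*pi: ∫_{0}^{2*pi} (2*x**3) sin(3*x) dx = (8*pi*(1 - 6*pi**2)/9) - (0) = 8*pi*(1 - 6*pi**2)/9.
Hence b_6 = (1/pi)·(8*pi*(1 - 6*pi**2)/9) = 8/9 - 16*pi**2/3.

8/9 - 16*pi**2/3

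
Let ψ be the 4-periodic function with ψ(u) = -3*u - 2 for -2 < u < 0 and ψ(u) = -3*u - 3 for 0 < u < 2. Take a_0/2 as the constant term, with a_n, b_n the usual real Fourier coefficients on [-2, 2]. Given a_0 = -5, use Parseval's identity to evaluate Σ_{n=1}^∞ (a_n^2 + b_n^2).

Parseval: a_0^2/2 + Σ_{n≥1} (a_n^2+b_n^2) = 1/2 ∫_{-2}^{2} ψ(u)^2 du = 43.
Subtract a_0^2/2 = 25/2: Σ (a_n^2+b_n^2) = 61/2.

61/2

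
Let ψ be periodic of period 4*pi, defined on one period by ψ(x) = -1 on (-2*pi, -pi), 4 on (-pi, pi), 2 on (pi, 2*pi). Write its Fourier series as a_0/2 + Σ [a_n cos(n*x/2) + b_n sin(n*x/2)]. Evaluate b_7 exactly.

b_7 = (1/(2*pi)) ∫_{-2*pi}^{2*pi} ψ(x) sin(7*x/2) dx.
Split the integral at the breakpoints.
Directly, an antiderivative of (-1) sin(7*x/2) is 2*cos(7*x/2)/7; evaluating from -2*pi to -pi: ∫_{-2*pi}^{-pi} (-1) sin(7*x/2) dx = (0) - (-2/7) = 2/7.
Directly, an antiderivative of (4) sin(7*x/2) is -8*cos(7*x/2)/7; evaluating from -pi to pi: ∫_{-pi}^{pi} (4) sin(7*x/2) dx = (0) - (0) = 0.
Directly, an antiderivative of (2) sin(7*x/2) is -4*cos(7*x/2)/7; evaluating from pi to 2*pi: ∫_{pi}^{2*pi} (2) sin(7*x/2) dx = (4/7) - (0) = 4/7.
Summing the pieces and multiplying by (1/(2*pi)) gives b_7 = 3/(7*pi).

3/(7*pi)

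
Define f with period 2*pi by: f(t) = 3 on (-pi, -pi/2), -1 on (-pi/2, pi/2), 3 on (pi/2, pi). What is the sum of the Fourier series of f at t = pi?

3

t = pi differs from t = -pi by 1 full period(s), and the series is 2*pi-periodic.
f is continuous at t = -pi with value 3, so the series converges to 3 there.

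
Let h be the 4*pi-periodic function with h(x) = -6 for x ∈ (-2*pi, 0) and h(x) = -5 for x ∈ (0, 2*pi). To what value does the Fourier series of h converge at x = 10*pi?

-11/2

x = 10*pi differs from x = 2*pi by 2 full period(s), and the series is 4*pi-periodic.
At x = 2*pi the one-sided limits are h(2*pi^-) = -5 and h(2*pi^+) = -6.
By Dirichlet's theorem the series converges to their average, [(-5) + (-6)]/2 = -11/2.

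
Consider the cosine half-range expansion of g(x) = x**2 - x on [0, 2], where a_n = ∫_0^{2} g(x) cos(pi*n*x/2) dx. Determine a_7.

a_7 = ∫_0^{2} (x**2 - x) cos(7*pi*x/2) dx.
Integrating by parts twice (tabular method), an antiderivative of (x**2 - x) cos(7*pi*x/2) is 2*x**2*sin(7*pi*x/2)/(7*pi) - 2*x*sin(7*pi*x/2)/(7*pi) + 8*x*cos(7*pi*x/2)/(49*pi**2) - 16*sin(7*pi*x/2)/(343*pi**3) - 4*cos(7*pi*x/2)/(49*pi**2); evaluating from 0 to 2: ∫_{0}^{2} (x**2 - x) cos(7*pi*x/2) dx = (-12/(49*pi**2)) - (-4/(49*pi**2)) = -8/(49*pi**2).
Hence a_7 = -8/(49*pi**2).

-8/(49*pi**2)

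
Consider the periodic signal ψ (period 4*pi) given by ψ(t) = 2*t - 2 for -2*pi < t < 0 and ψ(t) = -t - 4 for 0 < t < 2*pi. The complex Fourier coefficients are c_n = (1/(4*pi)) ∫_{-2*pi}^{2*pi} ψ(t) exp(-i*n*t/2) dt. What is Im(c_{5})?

(2 - pi)/(5*pi)

Since ψ is real-valued, Im(c_{5}) = -(1/(4*pi)) ∫_{-2*pi}^{2*pi} ψ(t) sin(5*t/2) dt = -b_{5}/2.
Split the integral at the breakpoints.
Integrating by parts (boundary term plus one more integral), an antiderivative of (2*t - 2) sin(5*t/2) is -4*t*cos(5*t/2)/5 + 8*sin(5*t/2)/25 + 4*cos(5*t/2)/5; evaluating from -2*pi to 0: ∫_{-2*pi}^{0} (2*t - 2) sin(5*t/2) dt = (4/5) - (-8*pi/5 - 4/5) = 8/5 + 8*pi/5.
Integrating by parts (boundary term plus one more integral), an antiderivative of (-t - 4) sin(5*t/2) is 2*t*cos(5*t/2)/5 - 4*sin(5*t/2)/25 + 8*cos(5*t/2)/5; evaluating from 0 to 2*pi: ∫_{0}^{2*pi} (-t - 4) sin(5*t/2) dt = (-4*pi/5 - 8/5) - (8/5) = -16/5 - 4*pi/5.
So ∫_{-2*pi}^{2*pi} ψ(t) sin(5*t/2) dt = -8/5 + 4*pi/5.
Hence Im(c_{5}) = (-1/(4*pi))·(-8/5 + 4*pi/5) = (2 - pi)/(5*pi).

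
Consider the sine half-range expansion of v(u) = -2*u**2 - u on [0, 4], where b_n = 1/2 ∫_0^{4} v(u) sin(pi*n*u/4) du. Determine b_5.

b_5 = 1/2 ∫_0^{4} (-2*u**2 - u) sin(5*pi*u/4) du.
Integrating by parts twice (tabular method), an antiderivative of (-2*u**2 - u) sin(5*pi*u/4) is 8*u**2*cos(5*pi*u/4)/(5*pi) - 64*u*sin(5*pi*u/4)/(25*pi**2) + 4*u*cos(5*pi*u/4)/(5*pi) - 16*sin(5*pi*u/4)/(25*pi**2) - 256*cos(5*pi*u/4)/(125*pi**3); evaluating from 0 to 4: ∫_{0}^{4} (-2*u**2 - u) sin(5*pi*u/4) du = (16*(16 - 225*pi**2)/(125*pi**3)) - (-256/(125*pi**3)) = 16*(32 - 225*pi**2)/(125*pi**3).
Hence b_5 = (1/2)·(16*(32 - 225*pi**2)/(125*pi**3)) = 8*(32 - 225*pi**2)/(125*pi**3).

8*(32 - 225*pi**2)/(125*pi**3)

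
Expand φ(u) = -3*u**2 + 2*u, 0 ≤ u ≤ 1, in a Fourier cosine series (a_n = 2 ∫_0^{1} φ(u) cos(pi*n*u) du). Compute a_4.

-3/(4*pi**2)

a_4 = 2 ∫_0^{1} (-3*u**2 + 2*u) cos(4*pi*u) du.
Integrating by parts twice (tabular method), an antiderivative of (-3*u**2 + 2*u) cos(4*pi*u) is -3*u**2*sin(4*pi*u)/(4*pi) + u*sin(4*pi*u)/(2*pi) - 3*u*cos(4*pi*u)/(8*pi**2) + 3*sin(4*pi*u)/(32*pi**3) + cos(4*pi*u)/(8*pi**2); evaluating from 0 to 1: ∫_{0}^{1} (-3*u**2 + 2*u) cos(4*pi*u) du = (-1/(4*pi**2)) - (1/(8*pi**2)) = -3/(8*pi**2).
Hence a_4 = 2·(-3/(8*pi**2)) = -3/(4*pi**2).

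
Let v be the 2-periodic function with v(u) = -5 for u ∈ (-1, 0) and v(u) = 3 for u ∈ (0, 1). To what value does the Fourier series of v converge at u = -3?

-1

u = -3 differs from u = 1 by -2 full period(s), and the series is 2-periodic.
At u = 1 the one-sided limits are v(1^-) = 3 and v(1^+) = -5.
By Dirichlet's theorem the series converges to their average, [(3) + (-5)]/2 = -1.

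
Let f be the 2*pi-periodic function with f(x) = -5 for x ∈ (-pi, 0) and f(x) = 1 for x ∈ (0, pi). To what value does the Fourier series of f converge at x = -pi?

x = -pi differs from x = pi by -1 full period(s), and the series is 2*pi-periodic.
At x = pi the one-sided limits are f(pi^-) = 1 and f(pi^+) = -5.
By Dirichlet's theorem the series converges to their average, [(1) + (-5)]/2 = -2.

-2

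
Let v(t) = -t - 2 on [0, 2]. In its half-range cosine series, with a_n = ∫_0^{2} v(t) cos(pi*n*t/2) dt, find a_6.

0

a_6 = ∫_0^{2} (-t - 2) cos(3*pi*t) dt.
Integrating by parts (boundary term plus one more integral), an antiderivative of (-t - 2) cos(3*pi*t) is -t*sin(3*pi*t)/(3*pi) - 2*sin(3*pi*t)/(3*pi) - cos(3*pi*t)/(9*pi**2); evaluating from 0 to 2: ∫_{0}^{2} (-t - 2) cos(3*pi*t) dt = (-1/(9*pi**2)) - (-1/(9*pi**2)) = 0.
Hence a_6 = 0.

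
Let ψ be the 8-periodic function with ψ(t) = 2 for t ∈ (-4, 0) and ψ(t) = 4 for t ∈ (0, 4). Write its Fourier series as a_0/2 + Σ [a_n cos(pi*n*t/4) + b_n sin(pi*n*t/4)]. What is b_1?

b_1 = 1/4 ∫_{-4}^{4} ψ(t) sin(pi*t/4) dt.
Split the integral at the breakpoints.
Directly, an antiderivative of (2) sin(pi*t/4) is -8*cos(pi*t/4)/pi; evaluating from -4 to 0: ∫_{-4}^{0} (2) sin(pi*t/4) dt = (-8/pi) - (8/pi) = -16/pi.
Directly, an antiderivative of (4) sin(pi*t/4) is -16*cos(pi*t/4)/pi; evaluating from 0 to 4: ∫_{0}^{4} (4) sin(pi*t/4) dt = (16/pi) - (-16/pi) = 32/pi.
Summing the pieces and multiplying by (1/4) gives b_1 = 4/pi.

4/pi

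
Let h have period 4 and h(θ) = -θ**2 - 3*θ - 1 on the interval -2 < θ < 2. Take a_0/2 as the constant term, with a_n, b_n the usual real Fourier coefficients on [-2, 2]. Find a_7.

a_7 = 1/2 ∫_{-2}^{2} h(θ) cos(7*pi*θ/2) dθ.
Integrating by parts twice (tabular method), an antiderivative of (-θ**2 - 3*θ - 1) cos(7*pi*θ/2) is -2*θ**2*sin(7*pi*θ/2)/(7*pi) - 6*θ*sin(7*pi*θ/2)/(7*pi) - 8*θ*cos(7*pi*θ/2)/(49*pi**2) - 2*sin(7*pi*θ/2)/(7*pi) + 16*sin(7*pi*θ/2)/(343*pi**3) - 12*cos(7*pi*θ/2)/(49*pi**2); evaluating from -2 to 2: ∫_{-2}^{2} (-θ**2 - 3*θ - 1) cos(7*pi*θ/2) dθ = (4/(7*pi**2)) - (-4/(49*pi**2)) = 32/(49*pi**2).
Hence a_7 = (1/2)·(32/(49*pi**2)) = 16/(49*pi**2).

16/(49*pi**2)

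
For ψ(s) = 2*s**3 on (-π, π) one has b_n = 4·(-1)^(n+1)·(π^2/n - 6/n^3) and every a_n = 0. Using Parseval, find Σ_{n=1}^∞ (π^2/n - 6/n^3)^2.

Parseval: Σ b_n^2 = (1/π) ∫_{-π}^{π} ψ(s)^2 ds = 8*pi**6/7.
b_n^2 = 16·(π^2/n - 6/n^3)^2, so the sum equals (8*pi**6/7)/16 = pi**6/14.

pi**6/14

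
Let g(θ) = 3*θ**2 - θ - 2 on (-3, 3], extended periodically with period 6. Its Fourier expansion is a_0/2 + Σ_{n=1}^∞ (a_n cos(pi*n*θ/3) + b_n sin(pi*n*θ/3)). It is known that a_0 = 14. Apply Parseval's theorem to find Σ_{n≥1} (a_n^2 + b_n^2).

678/5

Parseval: a_0^2/2 + Σ_{n≥1} (a_n^2+b_n^2) = 1/3 ∫_{-3}^{3} g(θ)^2 dθ = 1168/5.
Subtract a_0^2/2 = 98: Σ (a_n^2+b_n^2) = 678/5.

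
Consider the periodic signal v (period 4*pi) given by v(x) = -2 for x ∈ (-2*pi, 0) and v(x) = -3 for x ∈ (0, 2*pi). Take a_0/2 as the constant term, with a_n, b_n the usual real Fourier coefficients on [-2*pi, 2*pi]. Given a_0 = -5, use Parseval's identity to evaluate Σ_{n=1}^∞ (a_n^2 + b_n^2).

1/2

Parseval: a_0^2/2 + Σ_{n≥1} (a_n^2+b_n^2) = (1/(2*pi)) ∫_{-2*pi}^{2*pi} v(x)^2 dx = 13.
Subtract a_0^2/2 = 25/2: Σ (a_n^2+b_n^2) = 1/2.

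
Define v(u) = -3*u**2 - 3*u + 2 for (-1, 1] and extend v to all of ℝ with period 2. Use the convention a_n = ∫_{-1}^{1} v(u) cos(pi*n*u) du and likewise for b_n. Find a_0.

2

a_0 = ∫_{-1}^{1} v(u) du = 2.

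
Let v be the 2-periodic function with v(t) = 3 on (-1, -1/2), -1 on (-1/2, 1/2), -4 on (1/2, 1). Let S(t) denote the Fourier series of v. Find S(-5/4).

-4

t = -5/4 differs from t = 3/4 by -1 full period(s), and the series is 2-periodic.
v is continuous at t = 3/4 with value -4, so the series converges to -4 there.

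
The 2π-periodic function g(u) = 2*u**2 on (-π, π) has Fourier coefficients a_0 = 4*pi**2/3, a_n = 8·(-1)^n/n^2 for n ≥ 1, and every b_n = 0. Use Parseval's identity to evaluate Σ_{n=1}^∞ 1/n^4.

Parseval: a_0^2/2 + Σ a_n^2 = (1/π) ∫_{-π}^{π} g(u)^2 du = 8*pi**4/5.
Subtract a_0^2/2 = 8*pi**4/9: Σ a_n^2 = 32*pi**4/45.
Since a_n^2 = 64/n^4, Σ 1/n^4 = pi**4/90.

pi**4/90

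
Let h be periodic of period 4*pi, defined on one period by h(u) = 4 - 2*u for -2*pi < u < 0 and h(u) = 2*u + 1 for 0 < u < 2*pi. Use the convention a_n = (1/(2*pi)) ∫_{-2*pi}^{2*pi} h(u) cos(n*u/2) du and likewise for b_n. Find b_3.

b_3 = (1/(2*pi)) ∫_{-2*pi}^{2*pi} h(u) sin(3*u/2) du.
Split the integral at the breakpoints.
Integrating by parts (boundary term plus one more integral), an antiderivative of (4 - 2*u) sin(3*u/2) is 4*u*cos(3*u/2)/3 - 8*sin(3*u/2)/9 - 8*cos(3*u/2)/3; evaluating from -2*pi to 0: ∫_{-2*pi}^{0} (4 - 2*u) sin(3*u/2) du = (-8/3) - (8/3 + 8*pi/3) = -8*pi/3 - 16/3.
Integrating by parts (boundary term plus one more integral), an antiderivative of (2*u + 1) sin(3*u/2) is -4*u*cos(3*u/2)/3 + 8*sin(3*u/2)/9 - 2*cos(3*u/2)/3; evaluating from 0 to 2*pi: ∫_{0}^{2*pi} (2*u + 1) sin(3*u/2) du = (2/3 + 8*pi/3) - (-2/3) = 4/3 + 8*pi/3.
Summing the pieces and multiplying by (1/(2*pi)) gives b_3 = -2/pi.

-2/pi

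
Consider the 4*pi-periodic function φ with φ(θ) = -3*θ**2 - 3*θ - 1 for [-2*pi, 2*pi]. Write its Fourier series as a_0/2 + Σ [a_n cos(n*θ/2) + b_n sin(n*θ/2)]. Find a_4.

-3

a_4 = (1/(2*pi)) ∫_{-2*pi}^{2*pi} φ(θ) cos(2*θ) dθ.
Integrating by parts twice (tabular method), an antiderivative of (-3*θ**2 - 3*θ - 1) cos(2*θ) is -3*θ**2*sin(2*θ)/2 - 3*θ*sin(2*θ)/2 - 3*θ*cos(2*θ)/2 + sin(2*θ)/4 - 3*cos(2*θ)/4; evaluating from -2*pi to 2*pi: ∫_{-2*pi}^{2*pi} (-3*θ**2 - 3*θ - 1) cos(2*θ) dθ = (-3*pi - 3/4) - (-3/4 + 3*pi) = -6*pi.
Hence a_4 = (1/(2*pi))·(-6*pi) = -3.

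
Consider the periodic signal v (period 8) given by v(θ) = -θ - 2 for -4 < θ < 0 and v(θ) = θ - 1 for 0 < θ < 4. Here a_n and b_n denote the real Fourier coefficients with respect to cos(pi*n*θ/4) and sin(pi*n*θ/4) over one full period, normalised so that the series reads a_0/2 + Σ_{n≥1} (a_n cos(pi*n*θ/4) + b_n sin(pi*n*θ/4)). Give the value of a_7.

-16/(49*pi**2)

a_7 = 1/4 ∫_{-4}^{4} v(θ) cos(7*pi*θ/4) dθ.
Split the integral at the breakpoints.
Integrating by parts (boundary term plus one more integral), an antiderivative of (-θ - 2) cos(7*pi*θ/4) is -4*θ*sin(7*pi*θ/4)/(7*pi) - 8*sin(7*pi*θ/4)/(7*pi) - 16*cos(7*pi*θ/4)/(49*pi**2); evaluating from -4 to 0: ∫_{-4}^{0} (-θ - 2) cos(7*pi*θ/4) dθ = (-16/(49*pi**2)) - (16/(49*pi**2)) = -32/(49*pi**2).
Integrating by parts (boundary term plus one more integral), an antiderivative of (θ - 1) cos(7*pi*θ/4) is 4*θ*sin(7*pi*θ/4)/(7*pi) - 4*sin(7*pi*θ/4)/(7*pi) + 16*cos(7*pi*θ/4)/(49*pi**2); evaluating from 0 to 4: ∫_{0}^{4} (θ - 1) cos(7*pi*θ/4) dθ = (-16/(49*pi**2)) - (16/(49*pi**2)) = -32/(49*pi**2).
Summing the pieces and multiplying by (1/4) gives a_7 = -16/(49*pi**2).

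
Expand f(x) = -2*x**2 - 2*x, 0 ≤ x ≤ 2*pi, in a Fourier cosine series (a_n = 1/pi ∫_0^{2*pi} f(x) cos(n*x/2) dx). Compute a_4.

-2

a_4 = 1/pi ∫_0^{2*pi} (-2*x**2 - 2*x) cos(2*x) dx.
Integrating by parts twice (tabular method), an antiderivative of (-2*x**2 - 2*x) cos(2*x) is -x**2*sin(2*x) - x*sin(2*x) - x*cos(2*x) + sin(2*x)/2 - cos(2*x)/2; evaluating from 0 to 2*pi: ∫_{0}^{2*pi} (-2*x**2 - 2*x) cos(2*x) dx = (-2*pi - 1/2) - (-1/2) = -2*pi.
Hence a_4 = (1/pi)·(-2*pi) = -2.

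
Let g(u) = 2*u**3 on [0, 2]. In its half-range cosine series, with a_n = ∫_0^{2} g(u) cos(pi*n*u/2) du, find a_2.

a_2 = ∫_0^{2} (2*u**3) cos(pi*u) du.
Integrating by parts three times (tabular method), an antiderivative of (2*u**3) cos(pi*u) is 2*u**3*sin(pi*u)/pi + 6*u**2*cos(pi*u)/pi**2 - 12*u*sin(pi*u)/pi**3 - 12*cos(pi*u)/pi**4; evaluating from 0 to 2: ∫_{0}^{2} (2*u**3) cos(pi*u) du = (12*(-1 + 2*pi**2)/pi**4) - (-12/pi**4) = 24/pi**2.
Hence a_2 = 24/pi**2.

24/pi**2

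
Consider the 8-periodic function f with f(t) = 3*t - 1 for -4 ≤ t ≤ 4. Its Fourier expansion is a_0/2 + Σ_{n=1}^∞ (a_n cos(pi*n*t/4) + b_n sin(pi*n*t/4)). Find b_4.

-6/pi

b_4 = 1/4 ∫_{-4}^{4} f(t) sin(pi*t) dt.
Integrating by parts (boundary term plus one more integral), an antiderivative of (3*t - 1) sin(pi*t) is -3*t*cos(pi*t)/pi + 3*sin(pi*t)/pi**2 + cos(pi*t)/pi; evaluating from -4 to 4: ∫_{-4}^{4} (3*t - 1) sin(pi*t) dt = (-11/pi) - (13/pi) = -24/pi.
Hence b_4 = (1/4)·(-24/pi) = -6/pi.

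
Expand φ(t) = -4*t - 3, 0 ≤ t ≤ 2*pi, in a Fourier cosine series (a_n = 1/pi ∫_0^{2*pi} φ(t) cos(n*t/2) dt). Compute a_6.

a_6 = 1/pi ∫_0^{2*pi} (-4*t - 3) cos(3*t) dt.
Integrating by parts (boundary term plus one more integral), an antiderivative of (-4*t - 3) cos(3*t) is -4*t*sin(3*t)/3 - sin(3*t) - 4*cos(3*t)/9; evaluating from 0 to 2*pi: ∫_{0}^{2*pi} (-4*t - 3) cos(3*t) dt = (-4/9) - (-4/9) = 0.
Hence a_6 = (1/pi)·(0) = 0.

0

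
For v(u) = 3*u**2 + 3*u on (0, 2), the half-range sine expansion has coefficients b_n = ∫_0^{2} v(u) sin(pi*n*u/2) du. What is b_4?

b_4 = ∫_0^{2} (3*u**2 + 3*u) sin(2*pi*u) du.
Integrating by parts twice (tabular method), an antiderivative of (3*u**2 + 3*u) sin(2*pi*u) is -3*u**2*cos(2*pi*u)/(2*pi) + 3*u*sin(2*pi*u)/(2*pi**2) - 3*u*cos(2*pi*u)/(2*pi) + 3*sin(2*pi*u)/(4*pi**2) + 3*cos(2*pi*u)/(4*pi**3); evaluating from 0 to 2: ∫_{0}^{2} (3*u**2 + 3*u) sin(2*pi*u) du = (-9/pi + 3/(4*pi**3)) - (3/(4*pi**3)) = -9/pi.
Hence b_4 = -9/pi.

-9/pi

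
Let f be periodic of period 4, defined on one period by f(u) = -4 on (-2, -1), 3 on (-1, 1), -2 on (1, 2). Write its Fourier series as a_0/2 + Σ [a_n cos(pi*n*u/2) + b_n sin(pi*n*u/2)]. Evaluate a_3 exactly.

-4/pi

a_3 = 1/2 ∫_{-2}^{2} f(u) cos(3*pi*u/2) du.
Split the integral at the breakpoints.
Directly, an antiderivative of (-4) cos(3*pi*u/2) is -8*sin(3*pi*u/2)/(3*pi); evaluating from -2 to -1: ∫_{-2}^{-1} (-4) cos(3*pi*u/2) du = (-8/(3*pi)) - (0) = -8/(3*pi).
Directly, an antiderivative of (3) cos(3*pi*u/2) is 2*sin(3*pi*u/2)/pi; evaluating from -1 to 1: ∫_{-1}^{1} (3) cos(3*pi*u/2) du = (-2/pi) - (2/pi) = -4/pi.
Directly, an antiderivative of (-2) cos(3*pi*u/2) is -4*sin(3*pi*u/2)/(3*pi); evaluating from 1 to 2: ∫_{1}^{2} (-2) cos(3*pi*u/2) du = (0) - (4/(3*pi)) = -4/(3*pi).
Summing the pieces and multiplying by (1/2) gives a_3 = -4/pi.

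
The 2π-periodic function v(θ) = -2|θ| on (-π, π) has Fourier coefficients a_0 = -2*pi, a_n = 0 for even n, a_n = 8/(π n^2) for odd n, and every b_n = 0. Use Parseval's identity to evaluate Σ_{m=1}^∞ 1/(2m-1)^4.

pi**4/96

Parseval: a_0^2/2 + Σ a_n^2 = (1/π) ∫_{-π}^{π} v(θ)^2 dθ = 8*pi**2/3.
Subtract a_0^2/2 = 2*pi**2: Σ a_n^2 = 2*pi**2/3.
Only odd n contribute, with a_n^2 = 64/(π^2 n^4), so Σ_{m≥1} 1/(2m-1)^4 = π^2·(2*pi**2/3)/64 = pi**4/96.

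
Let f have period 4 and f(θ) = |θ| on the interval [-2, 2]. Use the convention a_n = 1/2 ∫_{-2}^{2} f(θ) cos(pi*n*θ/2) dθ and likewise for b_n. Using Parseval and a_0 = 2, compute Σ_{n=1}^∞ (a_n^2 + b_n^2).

2/3

Parseval: a_0^2/2 + Σ_{n≥1} (a_n^2+b_n^2) = 1/2 ∫_{-2}^{2} f(θ)^2 dθ = 8/3.
Subtract a_0^2/2 = 2: Σ (a_n^2+b_n^2) = 2/3.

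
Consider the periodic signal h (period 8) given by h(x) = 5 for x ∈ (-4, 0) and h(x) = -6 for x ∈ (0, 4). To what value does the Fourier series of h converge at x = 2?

-6

h is continuous at x = 2 with value -6, so the series converges to -6 there.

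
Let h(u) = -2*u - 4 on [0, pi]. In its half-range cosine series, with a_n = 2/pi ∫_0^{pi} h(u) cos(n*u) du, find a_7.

a_7 = 2/pi ∫_0^{pi} (-2*u - 4) cos(7*u) du.
Integrating by parts (boundary term plus one more integral), an antiderivative of (-2*u - 4) cos(7*u) is -2*u*sin(7*u)/7 - 4*sin(7*u)/7 - 2*cos(7*u)/49; evaluating from 0 to pi: ∫_{0}^{pi} (-2*u - 4) cos(7*u) du = (2/49) - (-2/49) = 4/49.
Hence a_7 = (2/pi)·(4/49) = 8/(49*pi).

8/(49*pi)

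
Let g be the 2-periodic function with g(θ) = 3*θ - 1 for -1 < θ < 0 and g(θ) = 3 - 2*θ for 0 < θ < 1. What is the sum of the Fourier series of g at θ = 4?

1

θ = 4 differs from θ = 0 by 2 full period(s), and the series is 2-periodic.
At θ = 0 the one-sided limits are g(0^-) = -1 and g(0^+) = 3.
By Dirichlet's theorem the series converges to their average, [(-1) + (3)]/2 = 1.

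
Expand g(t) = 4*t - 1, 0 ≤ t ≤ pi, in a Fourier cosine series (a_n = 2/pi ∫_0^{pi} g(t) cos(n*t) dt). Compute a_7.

-16/(49*pi)

a_7 = 2/pi ∫_0^{pi} (4*t - 1) cos(7*t) dt.
Integrating by parts (boundary term plus one more integral), an antiderivative of (4*t - 1) cos(7*t) is 4*t*sin(7*t)/7 - sin(7*t)/7 + 4*cos(7*t)/49; evaluating from 0 to pi: ∫_{0}^{pi} (4*t - 1) cos(7*t) dt = (-4/49) - (4/49) = -8/49.
Hence a_7 = (2/pi)·(-8/49) = -16/(49*pi).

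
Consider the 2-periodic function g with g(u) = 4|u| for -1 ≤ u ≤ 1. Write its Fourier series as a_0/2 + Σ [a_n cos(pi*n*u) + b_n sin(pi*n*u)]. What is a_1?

a_1 = ∫_{-1}^{1} g(u) cos(pi*u) du.
g is even and cos(pi*u) is even, so the integrand is even and a_1 = 2 ∫_0^{1} g(u) cos(pi*u) du.
Integrating by parts (boundary term plus one more integral), an antiderivative of (4*u) cos(pi*u) is 4*u*sin(pi*u)/pi + 4*cos(pi*u)/pi**2; evaluating from 0 to 1: ∫_{0}^{1} (4*u) cos(pi*u) du = (-4/pi**2) - (4/pi**2) = -8/pi**2.
Hence a_1 = 2·(-8/pi**2) = -16/pi**2.

-16/pi**2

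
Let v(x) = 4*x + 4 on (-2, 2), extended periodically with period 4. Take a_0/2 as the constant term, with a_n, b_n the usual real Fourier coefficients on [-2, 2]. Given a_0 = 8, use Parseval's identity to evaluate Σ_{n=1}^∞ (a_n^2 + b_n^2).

128/3

Parseval: a_0^2/2 + Σ_{n≥1} (a_n^2+b_n^2) = 1/2 ∫_{-2}^{2} v(x)^2 dx = 224/3.
Subtract a_0^2/2 = 32: Σ (a_n^2+b_n^2) = 128/3.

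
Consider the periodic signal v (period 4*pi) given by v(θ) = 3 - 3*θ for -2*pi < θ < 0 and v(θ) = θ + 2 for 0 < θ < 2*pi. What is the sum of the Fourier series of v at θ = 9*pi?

2 + pi

θ = 9*pi differs from θ = pi by 2 full period(s), and the series is 4*pi-periodic.
v is continuous at θ = pi with value 2 + pi, so the series converges to 2 + pi there.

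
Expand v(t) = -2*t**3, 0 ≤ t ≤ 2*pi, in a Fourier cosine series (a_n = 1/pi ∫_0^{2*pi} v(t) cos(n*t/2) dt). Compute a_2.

-24*pi

a_2 = 1/pi ∫_0^{2*pi} (-2*t**3) cos(t) dt.
Integrating by parts three times (tabular method), an antiderivative of (-2*t**3) cos(t) is -2*t**3*sin(t) - 6*t**2*cos(t) + 12*t*sin(t) + 12*cos(t); evaluating from 0 to 2*pi: ∫_{0}^{2*pi} (-2*t**3) cos(t) dt = (12 - 24*pi**2) - (12) = -24*pi**2.
Hence a_2 = (1/pi)·(-24*pi**2) = -24*pi.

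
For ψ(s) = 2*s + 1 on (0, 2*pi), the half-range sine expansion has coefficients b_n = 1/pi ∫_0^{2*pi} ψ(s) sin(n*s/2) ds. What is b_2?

b_2 = 1/pi ∫_0^{2*pi} (2*s + 1) sin(s) ds.
Integrating by parts (boundary term plus one more integral), an antiderivative of (2*s + 1) sin(s) is -2*s*cos(s) + 2*sin(s) - cos(s); evaluating from 0 to 2*pi: ∫_{0}^{2*pi} (2*s + 1) sin(s) ds = (-4*pi - 1) - (-1) = -4*pi.
Hence b_2 = (1/pi)·(-4*pi) = -4.

-4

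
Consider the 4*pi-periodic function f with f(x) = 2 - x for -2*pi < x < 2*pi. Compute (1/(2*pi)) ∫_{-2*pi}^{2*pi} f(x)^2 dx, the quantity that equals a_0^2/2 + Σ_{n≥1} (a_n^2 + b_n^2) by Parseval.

8 + 8*pi**2/3

(1/(2*pi)) ∫_{-2*pi}^{2*pi} f(x)^2 dx = (1/(2*pi)) · (16*pi*(3 + pi**2)/3) = 8 + 8*pi**2/3.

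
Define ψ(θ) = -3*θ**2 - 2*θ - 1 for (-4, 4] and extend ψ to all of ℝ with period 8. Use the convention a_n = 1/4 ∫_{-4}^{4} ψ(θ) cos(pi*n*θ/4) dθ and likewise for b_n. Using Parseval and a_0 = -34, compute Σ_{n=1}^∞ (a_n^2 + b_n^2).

Parseval: a_0^2/2 + Σ_{n≥1} (a_n^2+b_n^2) = 1/4 ∫_{-4}^{4} ψ(θ)^2 dθ = 15454/15.
Subtract a_0^2/2 = 578: Σ (a_n^2+b_n^2) = 6784/15.

6784/15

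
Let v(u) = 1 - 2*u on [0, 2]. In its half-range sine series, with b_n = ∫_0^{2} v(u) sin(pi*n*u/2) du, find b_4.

b_4 = ∫_0^{2} (1 - 2*u) sin(2*pi*u) du.
Integrating by parts (boundary term plus one more integral), an antiderivative of (1 - 2*u) sin(2*pi*u) is u*cos(2*pi*u)/pi - sin(2*pi*u)/(2*pi**2) - cos(2*pi*u)/(2*pi); evaluating from 0 to 2: ∫_{0}^{2} (1 - 2*u) sin(2*pi*u) du = (3/(2*pi)) - (-1/(2*pi)) = 2/pi.
Hence b_4 = 2/pi.

2/pi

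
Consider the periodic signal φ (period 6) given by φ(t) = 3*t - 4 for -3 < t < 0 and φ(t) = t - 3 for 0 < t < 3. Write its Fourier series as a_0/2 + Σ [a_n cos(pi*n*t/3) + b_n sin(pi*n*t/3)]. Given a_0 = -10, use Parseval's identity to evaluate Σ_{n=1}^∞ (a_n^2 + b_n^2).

32

Parseval: a_0^2/2 + Σ_{n≥1} (a_n^2+b_n^2) = 1/3 ∫_{-3}^{3} φ(t)^2 dt = 82.
Subtract a_0^2/2 = 50: Σ (a_n^2+b_n^2) = 32.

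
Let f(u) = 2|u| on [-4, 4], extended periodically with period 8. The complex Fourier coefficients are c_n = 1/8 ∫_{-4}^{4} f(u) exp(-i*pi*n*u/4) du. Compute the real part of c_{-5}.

-16/(25*pi**2)

Since f is real-valued, Re(c_{-5}) = 1/8 ∫_{-4}^{4} f(u) cos(-5*pi*u/4) du = a_{5}/2.
f is even and cos(-5*pi*u/4) is even, so the integrand is even: ∫_{-4}^{4} f(u) cos(-5*pi*u/4) du = 2∫_0^{4} f(u) cos(-5*pi*u/4) du.
Integrating by parts (boundary term plus one more integral), an antiderivative of (2*u) cos(-5*pi*u/4) is 8*u*sin(5*pi*u/4)/(5*pi) + 32*cos(5*pi*u/4)/(25*pi**2); evaluating from 0 to 4: ∫_{0}^{4} (2*u) cos(-5*pi*u/4) du = (-32/(25*pi**2)) - (32/(25*pi**2)) = -64/(25*pi**2).
So ∫_{-4}^{4} f(u) cos(-5*pi*u/4) du = -128/(25*pi**2).
Hence Re(c_{-5}) = (1/8)·(-128/(25*pi**2)) = -16/(25*pi**2).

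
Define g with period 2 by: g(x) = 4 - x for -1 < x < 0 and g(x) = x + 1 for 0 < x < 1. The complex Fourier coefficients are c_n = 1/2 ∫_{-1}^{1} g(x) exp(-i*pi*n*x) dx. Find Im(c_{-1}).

-3/pi

Since g is real-valued, Im(c_{-1}) = -1/2 ∫_{-1}^{1} g(x) sin(-pi*x) dx = b_{1}/2.
Split the integral at the breakpoints.
Integrating by parts (boundary term plus one more integral), an antiderivative of (4 - x) sin(-pi*x) is -x*cos(pi*x)/pi + sin(pi*x)/pi**2 + 4*cos(pi*x)/pi; evaluating from -1 to 0: ∫_{-1}^{0} (4 - x) sin(-pi*x) dx = (4/pi) - (-5/pi) = 9/pi.
Integrating by parts (boundary term plus one more integral), an antiderivative of (x + 1) sin(-pi*x) is x*cos(pi*x)/pi - sin(pi*x)/pi**2 + cos(pi*x)/pi; evaluating from 0 to 1: ∫_{0}^{1} (x + 1) sin(-pi*x) dx = (-2/pi) - (1/pi) = -3/pi.
So ∫_{-1}^{1} g(x) sin(-pi*x) dx = 6/pi.
Hence Im(c_{-1}) = (-1/2)·(6/pi) = -3/pi.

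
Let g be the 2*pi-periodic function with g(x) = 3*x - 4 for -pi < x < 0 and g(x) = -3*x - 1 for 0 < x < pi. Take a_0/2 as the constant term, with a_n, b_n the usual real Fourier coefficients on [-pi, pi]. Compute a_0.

-3*pi - 5

a_0 = 1/pi ∫_{-pi}^{pi} g(x) dx = 1/pi · (-pi*(5 + 3*pi)) = -3*pi - 5.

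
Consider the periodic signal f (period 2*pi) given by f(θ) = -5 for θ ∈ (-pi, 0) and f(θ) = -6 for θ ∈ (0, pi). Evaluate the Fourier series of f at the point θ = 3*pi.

θ = 3*pi differs from θ = -pi by 2 full period(s), and the series is 2*pi-periodic.
At θ = -pi the one-sided limits are f(-pi^-) = -6 and f(-pi^+) = -5.
By Dirichlet's theorem the series converges to their average, [(-6) + (-5)]/2 = -11/2.

-11/2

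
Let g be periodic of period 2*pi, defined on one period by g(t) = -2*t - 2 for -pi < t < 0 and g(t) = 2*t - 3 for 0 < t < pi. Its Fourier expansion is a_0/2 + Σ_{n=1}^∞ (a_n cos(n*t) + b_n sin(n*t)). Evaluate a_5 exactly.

-8/(25*pi)

a_5 = 1/pi ∫_{-pi}^{pi} g(t) cos(5*t) dt.
Split the integral at the breakpoints.
Integrating by parts (boundary term plus one more integral), an antiderivative of (-2*t - 2) cos(5*t) is -2*t*sin(5*t)/5 - 2*sin(5*t)/5 - 2*cos(5*t)/25; evaluating from -pi to 0: ∫_{-pi}^{0} (-2*t - 2) cos(5*t) dt = (-2/25) - (2/25) = -4/25.
Integrating by parts (boundary term plus one more integral), an antiderivative of (2*t - 3) cos(5*t) is 2*t*sin(5*t)/5 - 3*sin(5*t)/5 + 2*cos(5*t)/25; evaluating from 0 to pi: ∫_{0}^{pi} (2*t - 3) cos(5*t) dt = (-2/25) - (2/25) = -4/25.
Summing the pieces and multiplying by (1/pi) gives a_5 = -8/(25*pi).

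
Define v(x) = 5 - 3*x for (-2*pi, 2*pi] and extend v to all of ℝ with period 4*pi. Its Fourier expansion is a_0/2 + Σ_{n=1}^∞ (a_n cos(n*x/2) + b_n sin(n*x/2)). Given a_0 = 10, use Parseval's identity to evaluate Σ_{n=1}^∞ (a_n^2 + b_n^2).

Parseval: a_0^2/2 + Σ_{n≥1} (a_n^2+b_n^2) = (1/(2*pi)) ∫_{-2*pi}^{2*pi} v(x)^2 dx = 50 + 24*pi**2.
Subtract a_0^2/2 = 50: Σ (a_n^2+b_n^2) = 24*pi**2.

24*pi**2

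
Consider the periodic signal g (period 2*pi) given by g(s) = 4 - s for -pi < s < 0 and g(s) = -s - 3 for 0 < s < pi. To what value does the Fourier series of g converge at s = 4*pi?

1/2

s = 4*pi differs from s = 0 by 2 full period(s), and the series is 2*pi-periodic.
At s = 0 the one-sided limits are g(0^-) = 4 and g(0^+) = -3.
By Dirichlet's theorem the series converges to their average, [(4) + (-3)]/2 = 1/2.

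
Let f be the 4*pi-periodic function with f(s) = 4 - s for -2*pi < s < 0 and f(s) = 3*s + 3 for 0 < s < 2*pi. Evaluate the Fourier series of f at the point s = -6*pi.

7/2 + 4*pi

s = -6*pi differs from s = -2*pi by -1 full period(s), and the series is 4*pi-periodic.
At s = -2*pi the one-sided limits are f(-2*pi^-) = 3 + 6*pi and f(-2*pi^+) = 4 + 2*pi.
By Dirichlet's theorem the series converges to their average, [(3 + 6*pi) + (4 + 2*pi)]/2 = 7/2 + 4*pi.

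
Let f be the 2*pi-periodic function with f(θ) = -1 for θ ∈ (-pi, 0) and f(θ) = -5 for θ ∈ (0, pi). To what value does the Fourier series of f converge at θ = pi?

-3

At θ = pi the one-sided limits are f(pi^-) = -5 and f(pi^+) = -1.
By Dirichlet's theorem the series converges to their average, [(-5) + (-1)]/2 = -3.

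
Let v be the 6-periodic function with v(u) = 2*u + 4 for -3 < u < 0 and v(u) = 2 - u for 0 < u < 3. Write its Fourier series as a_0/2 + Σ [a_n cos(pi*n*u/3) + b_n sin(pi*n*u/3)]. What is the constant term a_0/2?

a_0 = 1/3 ∫_{-3}^{3} v(u) du = 1/3 · (9/2) = 3/2.
So the constant term a_0/2 = 3/4.

3/4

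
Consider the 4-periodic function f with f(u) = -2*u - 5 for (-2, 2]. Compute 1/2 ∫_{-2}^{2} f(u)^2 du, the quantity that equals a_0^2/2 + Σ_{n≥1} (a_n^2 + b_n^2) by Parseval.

182/3

1/2 ∫_{-2}^{2} f(u)^2 du = 1/2 · (364/3) = 182/3.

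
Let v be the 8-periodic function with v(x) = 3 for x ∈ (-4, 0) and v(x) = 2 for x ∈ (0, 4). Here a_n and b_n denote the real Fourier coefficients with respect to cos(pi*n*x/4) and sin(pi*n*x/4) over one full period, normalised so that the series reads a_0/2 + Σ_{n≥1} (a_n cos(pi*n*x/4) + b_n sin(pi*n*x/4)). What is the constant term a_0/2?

a_0 = 1/4 ∫_{-4}^{4} v(x) dx = 1/4 · (20) = 5.
So the constant term a_0/2 = 5/2.

5/2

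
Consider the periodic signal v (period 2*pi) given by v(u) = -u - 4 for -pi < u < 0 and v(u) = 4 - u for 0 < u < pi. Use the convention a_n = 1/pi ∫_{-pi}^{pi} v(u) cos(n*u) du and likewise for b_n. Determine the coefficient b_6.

b_6 = 1/pi ∫_{-pi}^{pi} v(u) sin(6*u) du.
v is odd and sin(6*u) is odd, so the integrand is even and b_6 = 2/pi ∫_0^{pi} v(u) sin(6*u) du.
Integrating by parts (boundary term plus one more integral), an antiderivative of (4 - u) sin(6*u) is u*cos(6*u)/6 - sin(6*u)/36 - 2*cos(6*u)/3; evaluating from 0 to pi: ∫_{0}^{pi} (4 - u) sin(6*u) du = (-2/3 + pi/6) - (-2/3) = pi/6.
Hence b_6 = (2/pi)·(pi/6) = 1/3.

1/3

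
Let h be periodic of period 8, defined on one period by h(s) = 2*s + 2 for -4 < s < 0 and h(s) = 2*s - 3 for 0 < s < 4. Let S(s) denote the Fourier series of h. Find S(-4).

At s = -4 the one-sided limits are h(-4^-) = 5 and h(-4^+) = -6.
By Dirichlet's theorem the series converges to their average, [(5) + (-6)]/2 = -1/2.

-1/2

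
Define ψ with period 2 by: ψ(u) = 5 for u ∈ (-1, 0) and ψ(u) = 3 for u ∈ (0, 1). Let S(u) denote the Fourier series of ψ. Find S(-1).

4

At u = -1 the one-sided limits are ψ(-1^-) = 3 and ψ(-1^+) = 5.
By Dirichlet's theorem the series converges to their average, [(3) + (5)]/2 = 4.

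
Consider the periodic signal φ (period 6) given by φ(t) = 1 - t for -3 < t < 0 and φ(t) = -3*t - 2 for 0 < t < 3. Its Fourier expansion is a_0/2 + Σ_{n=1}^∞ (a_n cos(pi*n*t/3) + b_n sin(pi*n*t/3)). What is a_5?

12/(25*pi**2)

a_5 = 1/3 ∫_{-3}^{3} φ(t) cos(5*pi*t/3) dt.
Split the integral at the breakpoints.
Integrating by parts (boundary term plus one more integral), an antiderivative of (1 - t) cos(5*pi*t/3) is -3*t*sin(5*pi*t/3)/(5*pi) + 3*sin(5*pi*t/3)/(5*pi) - 9*cos(5*pi*t/3)/(25*pi**2); evaluating from -3 to 0: ∫_{-3}^{0} (1 - t) cos(5*pi*t/3) dt = (-9/(25*pi**2)) - (9/(25*pi**2)) = -18/(25*pi**2).
Integrating by parts (boundary term plus one more integral), an antiderivative of (-3*t - 2) cos(5*pi*t/3) is -9*t*sin(5*pi*t/3)/(5*pi) - 6*sin(5*pi*t/3)/(5*pi) - 27*cos(5*pi*t/3)/(25*pi**2); evaluating from 0 to 3: ∫_{0}^{3} (-3*t - 2) cos(5*pi*t/3) dt = (27/(25*pi**2)) - (-27/(25*pi**2)) = 54/(25*pi**2).
Summing the pieces and multiplying by (1/3) gives a_5 = 12/(25*pi**2).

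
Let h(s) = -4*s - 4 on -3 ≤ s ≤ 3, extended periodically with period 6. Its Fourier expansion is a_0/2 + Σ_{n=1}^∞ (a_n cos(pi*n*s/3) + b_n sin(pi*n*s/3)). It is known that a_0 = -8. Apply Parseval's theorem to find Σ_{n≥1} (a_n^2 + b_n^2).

Parseval: a_0^2/2 + Σ_{n≥1} (a_n^2+b_n^2) = 1/3 ∫_{-3}^{3} h(s)^2 ds = 128.
Subtract a_0^2/2 = 32: Σ (a_n^2+b_n^2) = 96.

96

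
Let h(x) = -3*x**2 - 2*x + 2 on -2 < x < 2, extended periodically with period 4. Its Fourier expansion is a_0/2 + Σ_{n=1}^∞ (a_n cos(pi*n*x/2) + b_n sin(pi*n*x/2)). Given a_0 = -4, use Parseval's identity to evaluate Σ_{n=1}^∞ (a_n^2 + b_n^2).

Parseval: a_0^2/2 + Σ_{n≥1} (a_n^2+b_n^2) = 1/2 ∫_{-2}^{2} h(x)^2 dx = 664/15.
Subtract a_0^2/2 = 8: Σ (a_n^2+b_n^2) = 544/15.

544/15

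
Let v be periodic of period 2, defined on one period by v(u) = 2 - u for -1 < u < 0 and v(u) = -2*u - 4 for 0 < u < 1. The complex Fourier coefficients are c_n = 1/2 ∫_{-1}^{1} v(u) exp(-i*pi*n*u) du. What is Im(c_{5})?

3/(2*pi)

Since v is real-valued, Im(c_{5}) = -1/2 ∫_{-1}^{1} v(u) sin(5*pi*u) du = -b_{5}/2.
Split the integral at the breakpoints.
Integrating by parts (boundary term plus one more integral), an antiderivative of (2 - u) sin(5*pi*u) is u*cos(5*pi*u)/(5*pi) - sin(5*pi*u)/(25*pi**2) - 2*cos(5*pi*u)/(5*pi); evaluating from -1 to 0: ∫_{-1}^{0} (2 - u) sin(5*pi*u) du = (-2/(5*pi)) - (3/(5*pi)) = -1/pi.
Integrating by parts (boundary term plus one more integral), an antiderivative of (-2*u - 4) sin(5*pi*u) is 2*u*cos(5*pi*u)/(5*pi) - 2*sin(5*pi*u)/(25*pi**2) + 4*cos(5*pi*u)/(5*pi); evaluating from 0 to 1: ∫_{0}^{1} (-2*u - 4) sin(5*pi*u) du = (-6/(5*pi)) - (4/(5*pi)) = -2/pi.
So ∫_{-1}^{1} v(u) sin(5*pi*u) du = -3/pi.
Hence Im(c_{5}) = (-1/2)·(-3/pi) = 3/(2*pi).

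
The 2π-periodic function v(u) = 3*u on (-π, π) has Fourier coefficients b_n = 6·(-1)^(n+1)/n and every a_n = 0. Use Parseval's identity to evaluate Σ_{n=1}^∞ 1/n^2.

pi**2/6

Parseval: Σ b_n^2 = (1/π) ∫_{-π}^{π} v(u)^2 du = 6*pi**2.
Σ b_n^2 = Σ 36/n^2, so Σ 1/n^2 = (6*pi**2)/36 = pi**2/6.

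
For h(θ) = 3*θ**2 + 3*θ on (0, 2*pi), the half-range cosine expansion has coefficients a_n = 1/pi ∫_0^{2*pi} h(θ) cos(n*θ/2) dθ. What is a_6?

4/3

a_6 = 1/pi ∫_0^{2*pi} (3*θ**2 + 3*θ) cos(3*θ) dθ.
Integrating by parts twice (tabular method), an antiderivative of (3*θ**2 + 3*θ) cos(3*θ) is θ**2*sin(3*θ) + θ*sin(3*θ) + 2*θ*cos(3*θ)/3 - 2*sin(3*θ)/9 + cos(3*θ)/3; evaluating from 0 to 2*pi: ∫_{0}^{2*pi} (3*θ**2 + 3*θ) cos(3*θ) dθ = (1/3 + 4*pi/3) - (1/3) = 4*pi/3.
Hence a_6 = (1/pi)·(4*pi/3) = 4/3.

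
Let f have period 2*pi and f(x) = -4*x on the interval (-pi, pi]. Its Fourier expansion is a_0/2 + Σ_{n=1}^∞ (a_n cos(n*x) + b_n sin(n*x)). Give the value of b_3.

-8/3

b_3 = 1/pi ∫_{-pi}^{pi} f(x) sin(3*x) dx.
f is odd and sin(3*x) is odd, so the integrand is even and b_3 = 2/pi ∫_0^{pi} f(x) sin(3*x) dx.
Integrating by parts (boundary term plus one more integral), an antiderivative of (-4*x) sin(3*x) is 4*x*cos(3*x)/3 - 4*sin(3*x)/9; evaluating from 0 to pi: ∫_{0}^{pi} (-4*x) sin(3*x) dx = (-4*pi/3) - (0) = -4*pi/3.
Hence b_3 = (2/pi)·(-4*pi/3) = -8/3.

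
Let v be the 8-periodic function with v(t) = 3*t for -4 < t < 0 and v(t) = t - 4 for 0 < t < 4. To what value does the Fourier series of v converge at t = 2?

v is continuous at t = 2 with value -2, so the series converges to -2 there.

-2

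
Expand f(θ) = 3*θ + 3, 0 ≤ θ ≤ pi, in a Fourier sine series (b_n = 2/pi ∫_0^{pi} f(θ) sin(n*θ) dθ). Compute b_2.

-3

b_2 = 2/pi ∫_0^{pi} (3*θ + 3) sin(2*θ) dθ.
Integrating by parts (boundary term plus one more integral), an antiderivative of (3*θ + 3) sin(2*θ) is -3*θ*cos(2*θ)/2 + 3*sin(2*θ)/4 - 3*cos(2*θ)/2; evaluating from 0 to pi: ∫_{0}^{pi} (3*θ + 3) sin(2*θ) dθ = (-3*pi/2 - 3/2) - (-3/2) = -3*pi/2.
Hence b_2 = (2/pi)·(-3*pi/2) = -3.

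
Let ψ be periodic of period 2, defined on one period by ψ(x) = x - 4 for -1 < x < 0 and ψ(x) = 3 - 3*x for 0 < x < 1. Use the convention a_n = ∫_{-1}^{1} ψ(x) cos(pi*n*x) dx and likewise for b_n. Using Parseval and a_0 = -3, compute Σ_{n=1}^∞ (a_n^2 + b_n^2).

113/6

Parseval: a_0^2/2 + Σ_{n≥1} (a_n^2+b_n^2) = ∫_{-1}^{1} ψ(x)^2 dx = 70/3.
Subtract a_0^2/2 = 9/2: Σ (a_n^2+b_n^2) = 113/6.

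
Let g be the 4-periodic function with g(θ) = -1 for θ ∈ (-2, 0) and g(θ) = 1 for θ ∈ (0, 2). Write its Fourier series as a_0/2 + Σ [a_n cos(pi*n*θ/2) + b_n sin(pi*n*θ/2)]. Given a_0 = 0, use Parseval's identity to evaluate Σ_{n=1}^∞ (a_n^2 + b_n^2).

Parseval: a_0^2/2 + Σ_{n≥1} (a_n^2+b_n^2) = 1/2 ∫_{-2}^{2} g(θ)^2 dθ = 2.
Subtract a_0^2/2 = 0: Σ (a_n^2+b_n^2) = 2.

2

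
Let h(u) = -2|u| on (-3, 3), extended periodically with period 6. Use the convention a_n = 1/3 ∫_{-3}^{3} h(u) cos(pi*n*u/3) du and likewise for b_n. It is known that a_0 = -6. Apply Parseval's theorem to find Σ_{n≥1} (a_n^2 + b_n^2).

6

Parseval: a_0^2/2 + Σ_{n≥1} (a_n^2+b_n^2) = 1/3 ∫_{-3}^{3} h(u)^2 du = 24.
Subtract a_0^2/2 = 18: Σ (a_n^2+b_n^2) = 6.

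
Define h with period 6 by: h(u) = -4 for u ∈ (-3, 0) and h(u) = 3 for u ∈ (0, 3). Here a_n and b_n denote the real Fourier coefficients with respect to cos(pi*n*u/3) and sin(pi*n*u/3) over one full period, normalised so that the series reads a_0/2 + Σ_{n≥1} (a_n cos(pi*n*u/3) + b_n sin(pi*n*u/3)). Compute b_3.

14/(3*pi)

b_3 = 1/3 ∫_{-3}^{3} h(u) sin(pi*u) du.
Split the integral at the breakpoints.
Directly, an antiderivative of (-4) sin(pi*u) is 4*cos(pi*u)/pi; evaluating from -3 to 0: ∫_{-3}^{0} (-4) sin(pi*u) du = (4/pi) - (-4/pi) = 8/pi.
Directly, an antiderivative of (3) sin(pi*u) is -3*cos(pi*u)/pi; evaluating from 0 to 3: ∫_{0}^{3} (3) sin(pi*u) du = (3/pi) - (-3/pi) = 6/pi.
Summing the pieces and multiplying by (1/3) gives b_3 = 14/(3*pi).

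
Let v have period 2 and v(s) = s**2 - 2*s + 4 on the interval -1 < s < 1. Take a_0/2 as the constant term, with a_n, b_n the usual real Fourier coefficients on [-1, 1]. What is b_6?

b_6 = ∫_{-1}^{1} v(s) sin(6*pi*s) ds.
Integrating by parts twice (tabular method), an antiderivative of (s**2 - 2*s + 4) sin(6*pi*s) is -s**2*cos(6*pi*s)/(6*pi) + s*sin(6*pi*s)/(18*pi**2) + s*cos(6*pi*s)/(3*pi) - sin(6*pi*s)/(18*pi**2) - 2*cos(6*pi*s)/(3*pi) + cos(6*pi*s)/(108*pi**3); evaluating from -1 to 1: ∫_{-1}^{1} (s**2 - 2*s + 4) sin(6*pi*s) ds = ((1 - 54*pi**2)/(108*pi**3)) - ((1 - 126*pi**2)/(108*pi**3)) = 2/(3*pi).
Hence b_6 = 2/(3*pi).

2/(3*pi)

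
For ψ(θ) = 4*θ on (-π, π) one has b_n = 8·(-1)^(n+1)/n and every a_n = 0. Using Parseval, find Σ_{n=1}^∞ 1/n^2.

pi**2/6

Parseval: Σ b_n^2 = (1/π) ∫_{-π}^{π} ψ(θ)^2 dθ = 32*pi**2/3.
Σ b_n^2 = Σ 64/n^2, so Σ 1/n^2 = (32*pi**2/3)/64 = pi**2/6.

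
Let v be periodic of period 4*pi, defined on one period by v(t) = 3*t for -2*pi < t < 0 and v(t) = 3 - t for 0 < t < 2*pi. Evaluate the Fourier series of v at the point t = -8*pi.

3/2

t = -8*pi differs from t = 0 by -2 full period(s), and the series is 4*pi-periodic.
At t = 0 the one-sided limits are v(0^-) = 0 and v(0^+) = 3.
By Dirichlet's theorem the series converges to their average, [(0) + (3)]/2 = 3/2.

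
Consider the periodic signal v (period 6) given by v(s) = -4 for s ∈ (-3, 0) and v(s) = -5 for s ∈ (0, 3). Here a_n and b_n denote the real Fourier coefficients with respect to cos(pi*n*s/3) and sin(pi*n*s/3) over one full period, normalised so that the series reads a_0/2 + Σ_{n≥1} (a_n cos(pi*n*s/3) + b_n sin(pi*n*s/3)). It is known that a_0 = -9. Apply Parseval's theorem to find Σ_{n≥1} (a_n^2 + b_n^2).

1/2

Parseval: a_0^2/2 + Σ_{n≥1} (a_n^2+b_n^2) = 1/3 ∫_{-3}^{3} v(s)^2 ds = 41.
Subtract a_0^2/2 = 81/2: Σ (a_n^2+b_n^2) = 1/2.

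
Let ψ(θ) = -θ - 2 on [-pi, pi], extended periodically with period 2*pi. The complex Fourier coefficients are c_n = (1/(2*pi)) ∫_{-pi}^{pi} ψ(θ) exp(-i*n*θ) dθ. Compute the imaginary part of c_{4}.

Since ψ is real-valued, Im(c_{4}) = -(1/(2*pi)) ∫_{-pi}^{pi} ψ(θ) sin(4*θ) dθ = -b_{4}/2.
Integrating by parts (boundary term plus one more integral), an antiderivative of (-θ - 2) sin(4*θ) is θ*cos(4*θ)/4 - sin(4*θ)/16 + cos(4*θ)/2; evaluating from -pi to pi: ∫_{-pi}^{pi} (-θ - 2) sin(4*θ) dθ = (1/2 + pi/4) - (1/2 - pi/4) = pi/2.
Hence Im(c_{4}) = (-1/(2*pi))·(pi/2) = -1/4.

-1/4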